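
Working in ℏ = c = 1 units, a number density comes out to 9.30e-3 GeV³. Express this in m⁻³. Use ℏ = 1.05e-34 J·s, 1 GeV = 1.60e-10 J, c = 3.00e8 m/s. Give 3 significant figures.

Number density is [L]⁻³ = [E]³/(ℏc)³.
1 GeV³ → 1/(ℏc)³ × (1 GeV in J)³ = 1.31e47 m⁻³.
Result: 9.30e-3 × 1.31e47 = 1.22e45 m⁻³.

1.22e45 m⁻³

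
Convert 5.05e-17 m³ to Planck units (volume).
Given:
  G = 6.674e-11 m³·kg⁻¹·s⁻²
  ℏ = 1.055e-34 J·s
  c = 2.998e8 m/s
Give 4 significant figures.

Planck volume: V_P = (ℏG/c³)^(3/2) = 4.224e-105 m³.
5.05e-17 / 4.224e-105 = 1.196e88

1.196e88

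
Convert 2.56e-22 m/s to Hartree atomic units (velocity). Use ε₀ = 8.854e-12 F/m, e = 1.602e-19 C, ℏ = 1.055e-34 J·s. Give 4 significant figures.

atomic unit of velocity: v_au = e²/(4πε₀ℏ) = 2.186e6 m/s.
2.56e-22 / 2.186e6 = 1.171e-28

1.171e-28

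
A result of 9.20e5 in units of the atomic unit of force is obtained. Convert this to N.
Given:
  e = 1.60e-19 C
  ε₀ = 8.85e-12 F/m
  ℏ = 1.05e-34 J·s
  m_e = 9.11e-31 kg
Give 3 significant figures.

One atomic unit of force: F_au = E_h/a₀ = m_e²e⁶/((4πε₀)³ℏ⁴) = 8.33e-8 N.
9.20e5 × 8.33e-8 N = 0.0766 N

0.0766 N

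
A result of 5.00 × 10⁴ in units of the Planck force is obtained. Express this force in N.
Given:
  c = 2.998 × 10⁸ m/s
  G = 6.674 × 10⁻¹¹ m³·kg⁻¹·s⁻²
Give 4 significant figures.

6.052 × 10⁴⁸ N

One Planck force: F_P = c⁴/G = 1.210 × 10⁴⁴ N.
5.00 × 10⁴ × 1.210 × 10⁴⁴ N = 6.052 × 10⁴⁸ N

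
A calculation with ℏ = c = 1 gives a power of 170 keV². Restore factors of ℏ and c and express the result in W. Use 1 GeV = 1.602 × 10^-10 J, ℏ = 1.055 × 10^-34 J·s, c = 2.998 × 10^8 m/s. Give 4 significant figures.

4.135 × 10^4 W

Power is [E]/[T] = [E]²/ℏ.
1 GeV² → 1/ℏ × (1 GeV in J)² = 2.433 × 10^14 W.
Convert the energy scale: 170 keV² = 1.70 × 10^-10 GeV².
Result: 1.70 × 10^-10 × 2.433 × 10^14 = 4.135 × 10^4 W.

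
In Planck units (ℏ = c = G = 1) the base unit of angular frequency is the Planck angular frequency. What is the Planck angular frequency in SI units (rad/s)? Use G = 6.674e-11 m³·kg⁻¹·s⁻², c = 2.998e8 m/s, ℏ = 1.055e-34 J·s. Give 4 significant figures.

1.855e43 rad/s

ω_P = √(c⁵/(ℏG))
  = √(3.440e86)
  = 1.855e43 rad/s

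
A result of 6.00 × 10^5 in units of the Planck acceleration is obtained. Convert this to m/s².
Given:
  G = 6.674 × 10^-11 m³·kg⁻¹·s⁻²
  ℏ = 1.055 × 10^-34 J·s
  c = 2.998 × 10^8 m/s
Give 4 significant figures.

One Planck acceleration: a_P = √(c⁷/(ℏG)) = 5.560 × 10^51 m/s².
6.00 × 10^5 × 5.560 × 10^51 m/s² = 3.336 × 10^57 m/s²

3.336 × 10^57 m/s²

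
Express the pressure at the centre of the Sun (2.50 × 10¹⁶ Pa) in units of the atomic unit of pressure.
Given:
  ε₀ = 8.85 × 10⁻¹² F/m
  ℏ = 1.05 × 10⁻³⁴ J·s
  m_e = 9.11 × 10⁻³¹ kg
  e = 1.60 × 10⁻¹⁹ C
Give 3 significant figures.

atomic unit of pressure: P_au = E_h/a₀³ = m_e⁴e¹⁰/((4πε₀)⁵ℏ⁸) = 3.01 × 10¹³ Pa.
2.50 × 10¹⁶ / 3.01 × 10¹³ = 830

830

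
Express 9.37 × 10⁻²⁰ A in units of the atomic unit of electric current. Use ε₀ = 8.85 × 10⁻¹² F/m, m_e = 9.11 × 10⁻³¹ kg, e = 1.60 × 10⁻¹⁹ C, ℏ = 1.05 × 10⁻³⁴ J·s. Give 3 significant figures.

1.40 × 10⁻¹⁷

atomic unit of electric current: I_au = e E_h/ℏ = m_e e⁵/((4πε₀)²ℏ³) = 6.67 × 10⁻³ A.
9.37 × 10⁻²⁰ / 6.67 × 10⁻³ = 1.40 × 10⁻¹⁷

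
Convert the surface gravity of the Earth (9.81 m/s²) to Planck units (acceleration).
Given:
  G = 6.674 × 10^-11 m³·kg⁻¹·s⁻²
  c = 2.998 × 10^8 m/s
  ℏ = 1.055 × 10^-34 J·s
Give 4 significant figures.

Planck acceleration: a_P = √(c⁷/(ℏG)) = 5.560 × 10^51 m/s².
9.81 / 5.560 × 10^51 = 1.764 × 10^-51

1.764 × 10^-51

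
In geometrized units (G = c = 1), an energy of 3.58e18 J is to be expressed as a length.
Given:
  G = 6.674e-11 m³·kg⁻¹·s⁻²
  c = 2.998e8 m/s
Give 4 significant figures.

2.958e-26 m

Energy → length via G/c⁴.
3.58e18 J × (G/c⁴) = 2.958e-26 m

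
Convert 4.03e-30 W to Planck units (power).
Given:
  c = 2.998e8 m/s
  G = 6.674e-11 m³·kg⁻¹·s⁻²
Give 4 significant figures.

Planck power: P_P = c⁵/G = 3.629e52 W.
4.03e-30 / 3.629e52 = 1.111e-82

1.111e-82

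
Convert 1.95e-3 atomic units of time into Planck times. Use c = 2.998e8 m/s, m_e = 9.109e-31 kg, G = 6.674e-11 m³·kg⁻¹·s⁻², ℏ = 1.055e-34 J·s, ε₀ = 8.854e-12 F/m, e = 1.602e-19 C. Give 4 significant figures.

atomic unit of time: τ_au = (4πε₀)²ℏ³/(m_e e⁴) = 2.423e-17 s
Planck time: t_P = √(ℏG/c⁵) = 5.392e-44 s
1.95e-3 × 2.423e-17 / 5.392e-44 = 8.763e23

8.763e23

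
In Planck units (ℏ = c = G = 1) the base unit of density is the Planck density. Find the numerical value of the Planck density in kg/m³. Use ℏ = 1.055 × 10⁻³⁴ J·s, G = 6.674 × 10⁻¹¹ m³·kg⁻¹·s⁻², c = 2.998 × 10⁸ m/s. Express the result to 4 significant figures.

ρ_P = c⁵/(ℏG²)
  = 2.422 × 10⁴² / 4.699 × 10⁻⁵⁵
  = 5.154 × 10⁹⁶ kg/m³

5.154 × 10⁹⁶ kg/m³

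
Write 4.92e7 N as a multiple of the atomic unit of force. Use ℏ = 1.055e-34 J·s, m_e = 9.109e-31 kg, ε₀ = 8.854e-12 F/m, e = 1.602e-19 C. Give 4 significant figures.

atomic unit of force: F_au = E_h/a₀ = m_e²e⁶/((4πε₀)³ℏ⁴) = 8.220e-8 N.
4.92e7 / 8.220e-8 = 5.986e14

5.986e14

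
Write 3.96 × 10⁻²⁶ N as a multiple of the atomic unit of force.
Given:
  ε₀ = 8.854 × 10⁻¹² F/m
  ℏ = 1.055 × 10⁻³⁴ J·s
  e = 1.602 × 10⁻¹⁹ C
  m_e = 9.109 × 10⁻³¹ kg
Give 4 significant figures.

atomic unit of force: F_au = E_h/a₀ = m_e²e⁶/((4πε₀)³ℏ⁴) = 8.220 × 10⁻⁸ N.
3.96 × 10⁻²⁶ / 8.220 × 10⁻⁸ = 4.818 × 10⁻¹⁹

4.818 × 10⁻¹⁹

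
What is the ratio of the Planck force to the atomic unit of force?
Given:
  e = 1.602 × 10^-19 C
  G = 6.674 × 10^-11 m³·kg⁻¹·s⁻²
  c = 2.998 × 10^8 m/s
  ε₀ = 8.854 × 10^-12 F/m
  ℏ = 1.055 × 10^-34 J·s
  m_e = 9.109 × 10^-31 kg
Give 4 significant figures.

Planck force: F_P = c⁴/G = 1.210 × 10^44 N
atomic unit of force: F_au = E_h/a₀ = m_e²e⁶/((4πε₀)³ℏ⁴) = 8.220 × 10^-8 N
ratio = 1.210 × 10^44 / 8.220 × 10^-8 = 1.473 × 10^51

1.473 × 10^51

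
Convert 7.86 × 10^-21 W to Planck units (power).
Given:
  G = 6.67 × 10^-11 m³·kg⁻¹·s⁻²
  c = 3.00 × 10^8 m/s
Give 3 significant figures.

Planck power: P_P = c⁵/G = 3.64 × 10^52 W.
7.86 × 10^-21 / 3.64 × 10^52 = 2.16 × 10^-73

2.16 × 10^-73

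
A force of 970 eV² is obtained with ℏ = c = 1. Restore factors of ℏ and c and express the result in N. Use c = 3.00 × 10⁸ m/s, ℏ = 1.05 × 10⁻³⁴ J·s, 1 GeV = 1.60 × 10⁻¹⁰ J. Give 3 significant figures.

Force is [E]/[L] = [E]²/(ℏc); restore (ℏc)⁻¹.
1 GeV² → 1/(ℏc) × (1 GeV in J)² = 8.13 × 10⁵ N.
Convert the energy scale: 970 eV² = 9.70 × 10⁻¹⁶ GeV².
Result: 9.70 × 10⁻¹⁶ × 8.13 × 10⁵ = 7.88 × 10⁻¹⁰ N.

7.88 × 10⁻¹⁰ N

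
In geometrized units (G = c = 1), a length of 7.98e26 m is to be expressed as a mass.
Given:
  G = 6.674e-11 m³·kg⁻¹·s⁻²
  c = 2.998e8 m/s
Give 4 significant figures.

1.075e54 kg

Length → mass via c²/G.
7.98e26 m × (c²/G) = 1.075e54 kg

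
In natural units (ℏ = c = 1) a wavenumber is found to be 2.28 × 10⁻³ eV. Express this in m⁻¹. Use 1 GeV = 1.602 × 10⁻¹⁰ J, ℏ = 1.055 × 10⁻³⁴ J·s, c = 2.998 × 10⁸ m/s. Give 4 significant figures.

1.155 × 10⁴ m⁻¹

Inverse length is [E]/(ℏc).
1 GeV → 1/(ℏc) × (1 GeV in J) = 5.065 × 10¹⁵ m⁻¹.
Convert the energy scale: 2.28 × 10⁻³ eV = 2.28 × 10⁻¹² GeV.
Result: 2.28 × 10⁻¹² × 5.065 × 10¹⁵ = 1.155 × 10⁴ m⁻¹.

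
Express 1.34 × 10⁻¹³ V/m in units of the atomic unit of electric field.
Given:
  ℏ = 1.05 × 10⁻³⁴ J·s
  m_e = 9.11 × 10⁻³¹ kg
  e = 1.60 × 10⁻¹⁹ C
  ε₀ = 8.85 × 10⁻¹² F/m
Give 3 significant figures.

2.57 × 10⁻²⁵

atomic unit of electric field: E_au = E_h/(e a₀) = m_e²e⁵/((4πε₀)³ℏ⁴) = 5.20 × 10¹¹ V/m.
1.34 × 10⁻¹³ / 5.20 × 10¹¹ = 2.57 × 10⁻²⁵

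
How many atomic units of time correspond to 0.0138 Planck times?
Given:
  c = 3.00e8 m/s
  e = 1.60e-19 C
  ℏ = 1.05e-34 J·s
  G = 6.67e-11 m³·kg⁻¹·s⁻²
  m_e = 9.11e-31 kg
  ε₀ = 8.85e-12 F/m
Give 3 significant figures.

3.09e-29

Planck time: t_P = √(ℏG/c⁵) = 5.37e-44 s
atomic unit of time: τ_au = (4πε₀)²ℏ³/(m_e e⁴) = 2.40e-17 s
0.0138 × 5.37e-44 / 2.40e-17 = 3.09e-29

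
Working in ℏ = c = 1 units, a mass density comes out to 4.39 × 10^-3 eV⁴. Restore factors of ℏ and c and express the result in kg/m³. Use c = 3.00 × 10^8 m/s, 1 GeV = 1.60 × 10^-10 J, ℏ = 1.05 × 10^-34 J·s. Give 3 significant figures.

1.02 × 10^-18 kg/m³

Mass density is [E]/(c²[L]³) = [E]⁴/(ℏ³c⁵).
1 GeV⁴ → 1/(ℏ³c⁵) × (1 GeV in J)⁴ = 2.33 × 10^20 kg/m³.
Convert the energy scale: 4.39 × 10^-3 eV⁴ = 4.39 × 10^-39 GeV⁴.
Result: 4.39 × 10^-39 × 2.33 × 10^20 = 1.02 × 10^-18 kg/m³.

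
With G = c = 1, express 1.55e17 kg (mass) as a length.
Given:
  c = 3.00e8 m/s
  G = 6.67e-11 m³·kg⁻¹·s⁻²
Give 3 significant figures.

1.15e-10 m

In G = c = 1 units mass has dimensions of length; the conversion factor is G/c².
1.55e17 kg × (G/c²) = 1.15e-10 m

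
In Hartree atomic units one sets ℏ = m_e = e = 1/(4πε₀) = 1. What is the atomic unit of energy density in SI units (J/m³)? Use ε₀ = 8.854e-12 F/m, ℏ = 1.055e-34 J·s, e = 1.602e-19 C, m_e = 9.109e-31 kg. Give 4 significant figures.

u_au = E_h/a₀³ = m_e⁴e¹⁰/((4πε₀)⁵ℏ⁸)
E_h = 4.354e-18 J
a₀ = 5.297e-11 m
E_h/a₀³ = 2.929e13 J/m³

2.929e13 J/m³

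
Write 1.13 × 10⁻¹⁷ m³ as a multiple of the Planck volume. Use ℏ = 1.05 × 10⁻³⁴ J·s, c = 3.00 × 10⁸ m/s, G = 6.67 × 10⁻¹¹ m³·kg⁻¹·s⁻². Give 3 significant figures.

Planck volume: V_P = (ℏG/c³)^(3/2) = 4.18 × 10⁻¹⁰⁵ m³.
1.13 × 10⁻¹⁷ / 4.18 × 10⁻¹⁰⁵ = 2.70 × 10⁸⁷

2.70 × 10⁸⁷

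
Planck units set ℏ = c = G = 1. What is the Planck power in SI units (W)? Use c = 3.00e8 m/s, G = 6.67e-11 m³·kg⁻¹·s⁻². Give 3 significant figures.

From ℏ = c = G = 1 the power scale is P_P = c⁵/G.
  = 2.43e42 / 6.67e-11
  = 3.64e52 W

3.64e52 W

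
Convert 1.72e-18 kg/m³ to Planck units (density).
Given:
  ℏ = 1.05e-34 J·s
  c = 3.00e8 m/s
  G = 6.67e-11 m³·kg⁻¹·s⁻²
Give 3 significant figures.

3.31e-115

Planck density: ρ_P = c⁵/(ℏG²) = 5.20e96 kg/m³.
1.72e-18 / 5.20e96 = 3.31e-115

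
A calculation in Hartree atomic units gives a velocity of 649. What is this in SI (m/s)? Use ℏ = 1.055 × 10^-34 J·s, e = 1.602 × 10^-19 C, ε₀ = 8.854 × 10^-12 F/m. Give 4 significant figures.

One atomic unit of velocity: v_au = e²/(4πε₀ℏ) = 2.186 × 10^6 m/s.
649 × 2.186 × 10^6 m/s = 1.419 × 10^9 m/s

1.419 × 10^9 m/s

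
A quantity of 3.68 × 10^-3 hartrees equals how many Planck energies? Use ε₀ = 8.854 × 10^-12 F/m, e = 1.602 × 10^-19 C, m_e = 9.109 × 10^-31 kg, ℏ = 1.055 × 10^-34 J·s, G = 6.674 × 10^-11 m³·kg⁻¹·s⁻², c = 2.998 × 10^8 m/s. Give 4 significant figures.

hartree: E_h = m_e e⁴/(4πε₀ℏ)² = 4.354 × 10^-18 J
Planck energy: E_P = √(ℏc⁵/G) = 1.957 × 10^9 J
3.68 × 10^-3 × 4.354 × 10^-18 / 1.957 × 10^9 = 8.189 × 10^-30

8.189 × 10^-30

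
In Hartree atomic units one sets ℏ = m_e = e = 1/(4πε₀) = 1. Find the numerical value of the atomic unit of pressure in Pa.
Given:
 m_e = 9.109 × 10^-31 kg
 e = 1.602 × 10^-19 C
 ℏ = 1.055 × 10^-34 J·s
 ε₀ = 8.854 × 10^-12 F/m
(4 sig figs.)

2.929 × 10^13 Pa

P_au = E_h/a₀³ = m_e⁴e¹⁰/((4πε₀)⁵ℏ⁸)
E_h = 4.354 × 10^-18 J
a₀ = 5.297 × 10^-11 m
E_h/a₀³ = 2.929 × 10^13 Pa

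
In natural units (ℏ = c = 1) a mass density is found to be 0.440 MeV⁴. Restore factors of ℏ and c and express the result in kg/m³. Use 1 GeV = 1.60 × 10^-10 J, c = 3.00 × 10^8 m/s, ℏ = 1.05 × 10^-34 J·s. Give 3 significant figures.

Mass density is [E]/(c²[L]³) = [E]⁴/(ℏ³c⁵).
1 GeV⁴ → 1/(ℏ³c⁵) × (1 GeV in J)⁴ = 2.33 × 10^20 kg/m³.
Convert the energy scale: 0.440 MeV⁴ = 4.40 × 10^-13 GeV⁴.
Result: 4.40 × 10^-13 × 2.33 × 10^20 = 1.03 × 10^8 kg/m³.

1.03 × 10^8 kg/m³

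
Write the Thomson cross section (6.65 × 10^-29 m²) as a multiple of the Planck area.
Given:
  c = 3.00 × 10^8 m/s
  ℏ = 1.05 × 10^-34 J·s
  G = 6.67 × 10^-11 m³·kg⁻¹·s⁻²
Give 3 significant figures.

2.56 × 10^41

Planck area: A_P = ℏG/c³ = 2.59 × 10^-70 m².
6.65 × 10^-29 / 2.59 × 10^-70 = 2.56 × 10^41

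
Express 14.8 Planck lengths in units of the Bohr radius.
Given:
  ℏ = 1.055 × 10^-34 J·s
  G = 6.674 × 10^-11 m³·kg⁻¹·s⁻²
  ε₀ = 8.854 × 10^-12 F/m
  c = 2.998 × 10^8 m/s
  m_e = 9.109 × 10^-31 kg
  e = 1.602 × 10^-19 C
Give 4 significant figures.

Planck length: ℓ_P = √(ℏG/c³) = 1.616 × 10^-35 m
Bohr radius: a₀ = 4πε₀ℏ²/(m_e e²) = 5.297 × 10^-11 m
14.8 × 1.616 × 10^-35 / 5.297 × 10^-11 = 4.516 × 10^-24

4.516 × 10^-24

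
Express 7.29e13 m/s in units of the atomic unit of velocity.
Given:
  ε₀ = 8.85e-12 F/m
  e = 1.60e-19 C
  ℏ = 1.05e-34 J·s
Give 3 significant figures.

atomic unit of velocity: v_au = e²/(4πε₀ℏ) = 2.19e6 m/s.
7.29e13 / 2.19e6 = 3.33e7

3.33e7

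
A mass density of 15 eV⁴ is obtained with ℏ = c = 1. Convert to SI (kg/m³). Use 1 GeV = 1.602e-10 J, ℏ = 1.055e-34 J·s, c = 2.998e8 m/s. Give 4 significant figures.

Mass density is [E]/(c²[L]³) = [E]⁴/(ℏ³c⁵).
1 GeV⁴ → 1/(ℏ³c⁵) × (1 GeV in J)⁴ = 2.316e20 kg/m³.
Convert the energy scale: 15 eV⁴ = 1.50e-35 GeV⁴.
Result: 1.50e-35 × 2.316e20 = 3.474e-15 kg/m³.

3.474e-15 kg/m³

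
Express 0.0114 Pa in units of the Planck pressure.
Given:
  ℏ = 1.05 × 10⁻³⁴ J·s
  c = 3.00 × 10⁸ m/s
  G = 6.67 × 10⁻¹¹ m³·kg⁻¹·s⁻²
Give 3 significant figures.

2.43 × 10⁻¹¹⁶

Planck pressure: p_P = c⁷/(ℏG²) = 4.68 × 10¹¹³ Pa.
0.0114 / 4.68 × 10¹¹³ = 2.43 × 10⁻¹¹⁶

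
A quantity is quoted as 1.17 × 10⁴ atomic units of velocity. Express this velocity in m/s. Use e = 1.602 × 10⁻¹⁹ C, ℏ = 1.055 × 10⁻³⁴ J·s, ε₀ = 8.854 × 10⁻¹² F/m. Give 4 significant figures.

2.558 × 10¹⁰ m/s

One atomic unit of velocity: v_au = e²/(4πε₀ℏ) = 2.186 × 10⁶ m/s.
1.17 × 10⁴ × 2.186 × 10⁶ m/s = 2.558 × 10¹⁰ m/s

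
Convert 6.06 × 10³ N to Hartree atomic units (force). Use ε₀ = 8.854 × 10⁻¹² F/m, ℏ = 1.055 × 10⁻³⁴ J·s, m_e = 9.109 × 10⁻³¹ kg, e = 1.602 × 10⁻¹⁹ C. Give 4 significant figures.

atomic unit of force: F_au = E_h/a₀ = m_e²e⁶/((4πε₀)³ℏ⁴) = 8.220 × 10⁻⁸ N.
6.06 × 10³ / 8.220 × 10⁻⁸ = 7.372 × 10¹⁰

7.372 × 10¹⁰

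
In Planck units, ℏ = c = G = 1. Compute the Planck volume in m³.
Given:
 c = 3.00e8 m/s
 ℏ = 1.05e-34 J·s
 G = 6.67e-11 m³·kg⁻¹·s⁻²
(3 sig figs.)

Dimensional analysis gives V_P = (ℏG/c³)^(3/2).
  = √(1.75e-209)
  = 4.18e-105 m³

4.18e-105 m³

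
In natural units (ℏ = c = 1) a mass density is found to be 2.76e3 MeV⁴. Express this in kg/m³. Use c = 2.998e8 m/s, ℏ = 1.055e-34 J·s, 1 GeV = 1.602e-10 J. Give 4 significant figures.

6.392e11 kg/m³

Mass density is [E]/(c²[L]³) = [E]⁴/(ℏ³c⁵).
1 GeV⁴ → 1/(ℏ³c⁵) × (1 GeV in J)⁴ = 2.316e20 kg/m³.
Convert the energy scale: 2.76e3 MeV⁴ = 2.76e-9 GeV⁴.
Result: 2.76e-9 × 2.316e20 = 6.392e11 kg/m³.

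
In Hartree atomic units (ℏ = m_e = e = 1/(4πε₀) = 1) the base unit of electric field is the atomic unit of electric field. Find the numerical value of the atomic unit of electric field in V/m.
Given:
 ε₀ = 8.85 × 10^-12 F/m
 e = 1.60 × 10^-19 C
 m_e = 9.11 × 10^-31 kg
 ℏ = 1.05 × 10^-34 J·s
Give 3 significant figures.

E_au = E_h/(e a₀) = m_e²e⁵/((4πε₀)³ℏ⁴)
E_h = 4.38 × 10^-18 J
a₀ = 5.26 × 10^-11 m
E_h/(e·a₀) = 5.20 × 10^11 V/m

5.20 × 10^11 V/m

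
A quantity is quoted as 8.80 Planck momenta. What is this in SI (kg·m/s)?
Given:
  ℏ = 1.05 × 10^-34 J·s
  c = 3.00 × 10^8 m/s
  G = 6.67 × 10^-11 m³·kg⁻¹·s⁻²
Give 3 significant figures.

57.4 kg·m/s

One Planck momentum: p_P = √(ℏc³/G) = 6.52 kg·m/s.
8.80 × 6.52 kg·m/s = 57.4 kg·m/s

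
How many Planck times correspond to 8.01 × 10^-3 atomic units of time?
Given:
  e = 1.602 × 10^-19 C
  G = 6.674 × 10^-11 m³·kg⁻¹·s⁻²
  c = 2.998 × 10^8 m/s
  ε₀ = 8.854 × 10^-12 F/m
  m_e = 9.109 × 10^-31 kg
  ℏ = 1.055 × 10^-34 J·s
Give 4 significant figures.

3.599 × 10^24

atomic unit of time: τ_au = (4πε₀)²ℏ³/(m_e e⁴) = 2.423 × 10^-17 s
Planck time: t_P = √(ℏG/c⁵) = 5.392 × 10^-44 s
8.01 × 10^-3 × 2.423 × 10^-17 / 5.392 × 10^-44 = 3.599 × 10^24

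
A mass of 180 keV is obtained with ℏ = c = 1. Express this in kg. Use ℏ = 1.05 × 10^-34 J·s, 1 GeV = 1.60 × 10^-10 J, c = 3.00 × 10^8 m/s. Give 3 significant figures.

Mass is [E]/c²; divide by c².
1 GeV → 1/c² × (1 GeV in J) = 1.78 × 10^-27 kg.
Convert the energy scale: 180 keV = 1.80 × 10^-4 GeV.
Result: 1.80 × 10^-4 × 1.78 × 10^-27 = 3.20 × 10^-31 kg.

3.20 × 10^-31 kg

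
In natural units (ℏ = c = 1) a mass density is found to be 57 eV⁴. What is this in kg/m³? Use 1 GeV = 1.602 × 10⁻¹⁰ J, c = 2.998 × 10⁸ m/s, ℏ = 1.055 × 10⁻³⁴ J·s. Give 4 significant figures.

1.320 × 10⁻¹⁴ kg/m³

Mass density is [E]/(c²[L]³) = [E]⁴/(ℏ³c⁵).
1 GeV⁴ → 1/(ℏ³c⁵) × (1 GeV in J)⁴ = 2.316 × 10²⁰ kg/m³.
Convert the energy scale: 57 eV⁴ = 5.70 × 10⁻³⁵ GeV⁴.
Result: 5.70 × 10⁻³⁵ × 2.316 × 10²⁰ = 1.320 × 10⁻¹⁴ kg/m³.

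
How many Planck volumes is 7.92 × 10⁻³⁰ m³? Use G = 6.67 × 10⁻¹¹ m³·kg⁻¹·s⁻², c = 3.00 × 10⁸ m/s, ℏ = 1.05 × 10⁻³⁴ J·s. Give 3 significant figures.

1.90 × 10⁷⁵

Planck volume: V_P = (ℏG/c³)^(3/2) = 4.18 × 10⁻¹⁰⁵ m³.
7.92 × 10⁻³⁰ / 4.18 × 10⁻¹⁰⁵ = 1.90 × 10⁷⁵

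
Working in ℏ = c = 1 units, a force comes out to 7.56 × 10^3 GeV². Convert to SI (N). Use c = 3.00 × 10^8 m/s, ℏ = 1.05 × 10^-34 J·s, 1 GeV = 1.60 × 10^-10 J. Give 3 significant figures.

Force is [E]/[L] = [E]²/(ℏc); restore (ℏc)⁻¹.
1 GeV² → 1/(ℏc) × (1 GeV in J)² = 8.13 × 10^5 N.
Result: 7.56 × 10^3 × 8.13 × 10^5 = 6.14 × 10^9 N.

6.14 × 10^9 N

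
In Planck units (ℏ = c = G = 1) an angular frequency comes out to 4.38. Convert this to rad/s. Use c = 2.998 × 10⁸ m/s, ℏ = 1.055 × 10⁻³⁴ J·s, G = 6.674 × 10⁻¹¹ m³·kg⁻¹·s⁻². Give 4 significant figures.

One Planck angular frequency: ω_P = √(c⁵/(ℏG)) = 1.855 × 10⁴³ rad/s.
4.38 × 1.855 × 10⁴³ rad/s = 8.123 × 10⁴³ rad/s

8.123 × 10⁴³ rad/s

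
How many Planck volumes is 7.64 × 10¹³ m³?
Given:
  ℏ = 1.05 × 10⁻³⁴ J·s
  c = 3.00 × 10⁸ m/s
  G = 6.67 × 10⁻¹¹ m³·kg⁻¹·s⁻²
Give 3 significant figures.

Planck volume: V_P = (ℏG/c³)^(3/2) = 4.18 × 10⁻¹⁰⁵ m³.
7.64 × 10¹³ / 4.18 × 10⁻¹⁰⁵ = 1.83 × 10¹¹⁸

1.83 × 10¹¹⁸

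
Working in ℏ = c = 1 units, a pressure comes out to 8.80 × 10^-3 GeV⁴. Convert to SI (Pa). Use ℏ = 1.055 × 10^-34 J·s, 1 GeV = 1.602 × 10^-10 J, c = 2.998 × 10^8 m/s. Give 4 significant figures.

1.832 × 10^35 Pa

Pressure is [E]/[L]³ = [E]⁴/(ℏc)³.
1 GeV⁴ → 1/(ℏc)³ × (1 GeV in J)⁴ = 2.082 × 10^37 Pa.
Result: 8.80 × 10^-3 × 2.082 × 10^37 = 1.832 × 10^35 Pa.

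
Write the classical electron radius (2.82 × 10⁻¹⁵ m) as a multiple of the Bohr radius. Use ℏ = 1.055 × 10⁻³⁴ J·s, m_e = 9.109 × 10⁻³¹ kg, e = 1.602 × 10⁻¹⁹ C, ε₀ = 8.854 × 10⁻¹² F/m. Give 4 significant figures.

5.323 × 10⁻⁵

Bohr radius: a₀ = 4πε₀ℏ²/(m_e e²) = 5.297 × 10⁻¹¹ m.
2.82 × 10⁻¹⁵ / 5.297 × 10⁻¹¹ = 5.323 × 10⁻⁵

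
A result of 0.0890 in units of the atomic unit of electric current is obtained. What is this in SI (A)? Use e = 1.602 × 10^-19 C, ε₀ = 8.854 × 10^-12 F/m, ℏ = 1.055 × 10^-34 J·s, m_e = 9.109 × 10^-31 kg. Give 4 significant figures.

One atomic unit of electric current: I_au = e E_h/ℏ = m_e e⁵/((4πε₀)²ℏ³) = 6.612 × 10^-3 A.
0.0890 × 6.612 × 10^-3 A = 5.885 × 10^-4 A

5.885 × 10^-4 A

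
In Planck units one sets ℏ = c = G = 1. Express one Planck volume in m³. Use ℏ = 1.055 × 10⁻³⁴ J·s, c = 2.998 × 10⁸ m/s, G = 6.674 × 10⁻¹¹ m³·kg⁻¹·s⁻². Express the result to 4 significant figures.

4.224 × 10⁻¹⁰⁵ m³

V_P = (ℏG/c³)^(3/2)
  = √(1.784 × 10⁻²⁰⁹)
  = 4.224 × 10⁻¹⁰⁵ m³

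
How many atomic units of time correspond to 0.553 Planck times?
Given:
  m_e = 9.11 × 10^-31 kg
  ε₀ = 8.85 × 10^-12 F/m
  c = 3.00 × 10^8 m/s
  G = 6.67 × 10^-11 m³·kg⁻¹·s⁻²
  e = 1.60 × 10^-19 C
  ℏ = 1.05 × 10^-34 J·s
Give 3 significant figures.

Planck time: t_P = √(ℏG/c⁵) = 5.37 × 10^-44 s
atomic unit of time: τ_au = (4πε₀)²ℏ³/(m_e e⁴) = 2.40 × 10^-17 s
0.553 × 5.37 × 10^-44 / 2.40 × 10^-17 = 1.24 × 10^-27

1.24 × 10^-27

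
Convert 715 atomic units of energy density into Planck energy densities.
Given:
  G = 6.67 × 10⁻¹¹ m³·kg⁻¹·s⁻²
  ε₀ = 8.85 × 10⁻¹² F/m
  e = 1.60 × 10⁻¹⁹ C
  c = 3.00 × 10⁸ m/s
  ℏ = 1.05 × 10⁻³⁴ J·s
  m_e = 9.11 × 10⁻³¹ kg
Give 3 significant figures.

4.60 × 10⁻⁹⁸

atomic unit of energy density: u_au = E_h/a₀³ = m_e⁴e¹⁰/((4πε₀)⁵ℏ⁸) = 3.01 × 10¹³ J/m³
Planck energy density: u_P = c⁷/(ℏG²) = 4.68 × 10¹¹³ J/m³
715 × 3.01 × 10¹³ / 4.68 × 10¹¹³ = 4.60 × 10⁻⁹⁸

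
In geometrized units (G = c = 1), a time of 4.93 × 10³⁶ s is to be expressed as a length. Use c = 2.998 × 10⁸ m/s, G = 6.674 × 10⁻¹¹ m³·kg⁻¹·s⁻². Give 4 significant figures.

1.478 × 10⁴⁵ m

Time → length via c.
4.93 × 10³⁶ s × (c) = 1.478 × 10⁴⁵ m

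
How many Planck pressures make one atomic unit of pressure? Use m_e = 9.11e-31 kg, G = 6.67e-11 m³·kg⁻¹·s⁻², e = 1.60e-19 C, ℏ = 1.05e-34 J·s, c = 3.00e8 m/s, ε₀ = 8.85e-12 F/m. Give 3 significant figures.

6.44e-101

atomic unit of pressure: P_au = E_h/a₀³ = m_e⁴e¹⁰/((4πε₀)⁵ℏ⁸) = 3.01e13 Pa
Planck pressure: p_P = c⁷/(ℏG²) = 4.68e113 Pa
ratio = 3.01e13 / 4.68e113 = 6.44e-101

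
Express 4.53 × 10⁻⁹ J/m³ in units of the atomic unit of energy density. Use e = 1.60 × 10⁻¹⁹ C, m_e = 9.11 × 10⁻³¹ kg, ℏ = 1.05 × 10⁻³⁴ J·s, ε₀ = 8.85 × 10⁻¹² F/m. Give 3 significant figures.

atomic unit of energy density: u_au = E_h/a₀³ = m_e⁴e¹⁰/((4πε₀)⁵ℏ⁸) = 3.01 × 10¹³ J/m³.
4.53 × 10⁻⁹ / 3.01 × 10¹³ = 1.50 × 10⁻²²

1.50 × 10⁻²²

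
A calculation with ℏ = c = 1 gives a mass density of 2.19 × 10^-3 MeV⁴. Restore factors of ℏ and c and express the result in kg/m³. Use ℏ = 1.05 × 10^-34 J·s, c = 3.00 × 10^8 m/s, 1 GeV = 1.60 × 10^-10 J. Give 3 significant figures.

Mass density is [E]/(c²[L]³) = [E]⁴/(ℏ³c⁵).
1 GeV⁴ → 1/(ℏ³c⁵) × (1 GeV in J)⁴ = 2.33 × 10^20 kg/m³.
Convert the energy scale: 2.19 × 10^-3 MeV⁴ = 2.19 × 10^-15 GeV⁴.
Result: 2.19 × 10^-15 × 2.33 × 10^20 = 5.10 × 10^5 kg/m³.

5.10 × 10^5 kg/m³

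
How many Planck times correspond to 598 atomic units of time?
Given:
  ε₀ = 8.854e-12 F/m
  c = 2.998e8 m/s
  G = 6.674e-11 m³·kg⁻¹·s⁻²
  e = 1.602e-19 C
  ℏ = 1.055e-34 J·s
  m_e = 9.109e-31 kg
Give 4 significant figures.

atomic unit of time: τ_au = (4πε₀)²ℏ³/(m_e e⁴) = 2.423e-17 s
Planck time: t_P = √(ℏG/c⁵) = 5.392e-44 s
598 × 2.423e-17 / 5.392e-44 = 2.687e29

2.687e29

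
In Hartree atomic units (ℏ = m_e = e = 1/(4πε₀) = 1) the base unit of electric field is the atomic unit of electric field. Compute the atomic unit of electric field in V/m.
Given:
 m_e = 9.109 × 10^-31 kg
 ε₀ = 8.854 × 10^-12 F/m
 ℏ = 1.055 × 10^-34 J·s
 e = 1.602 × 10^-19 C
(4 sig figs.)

5.131 × 10^11 V/m

E_au = E_h/(e a₀) = m_e²e⁵/((4πε₀)³ℏ⁴)
E_h = 4.354 × 10^-18 J
a₀ = 5.297 × 10^-11 m
E_h/(e·a₀) = 5.131 × 10^11 V/m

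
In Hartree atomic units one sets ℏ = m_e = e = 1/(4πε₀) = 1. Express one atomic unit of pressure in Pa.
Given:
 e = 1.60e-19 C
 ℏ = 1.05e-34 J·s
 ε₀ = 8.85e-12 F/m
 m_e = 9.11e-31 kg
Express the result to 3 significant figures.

3.01e13 Pa

P_au = E_h/a₀³ = m_e⁴e¹⁰/((4πε₀)⁵ℏ⁸)
E_h = 4.38e-18 J
a₀ = 5.26e-11 m
E_h/a₀³ = 3.01e13 Pa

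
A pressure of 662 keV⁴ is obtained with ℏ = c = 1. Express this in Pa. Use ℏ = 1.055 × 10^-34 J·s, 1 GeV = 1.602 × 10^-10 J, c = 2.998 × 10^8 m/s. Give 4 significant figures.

1.378 × 10^16 Pa

Pressure is [E]/[L]³ = [E]⁴/(ℏc)³.
1 GeV⁴ → 1/(ℏc)³ × (1 GeV in J)⁴ = 2.082 × 10^37 Pa.
Convert the energy scale: 662 keV⁴ = 6.62 × 10^-22 GeV⁴.
Result: 6.62 × 10^-22 × 2.082 × 10^37 = 1.378 × 10^16 Pa.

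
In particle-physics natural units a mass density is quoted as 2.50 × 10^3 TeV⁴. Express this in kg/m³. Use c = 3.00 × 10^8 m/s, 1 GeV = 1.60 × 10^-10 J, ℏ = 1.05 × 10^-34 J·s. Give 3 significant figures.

5.82 × 10^35 kg/m³

Mass density is [E]/(c²[L]³) = [E]⁴/(ℏ³c⁵).
1 GeV⁴ → 1/(ℏ³c⁵) × (1 GeV in J)⁴ = 2.33 × 10^20 kg/m³.
Convert the energy scale: 2.50 × 10^3 TeV⁴ = 2.50 × 10^15 GeV⁴.
Result: 2.50 × 10^15 × 2.33 × 10^20 = 5.82 × 10^35 kg/m³.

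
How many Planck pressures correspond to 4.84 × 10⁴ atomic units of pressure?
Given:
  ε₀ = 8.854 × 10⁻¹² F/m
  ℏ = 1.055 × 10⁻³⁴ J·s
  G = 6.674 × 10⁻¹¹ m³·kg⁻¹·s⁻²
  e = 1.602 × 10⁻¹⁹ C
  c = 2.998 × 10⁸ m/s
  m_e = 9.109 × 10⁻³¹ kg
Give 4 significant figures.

3.060 × 10⁻⁹⁶

atomic unit of pressure: P_au = E_h/a₀³ = m_e⁴e¹⁰/((4πε₀)⁵ℏ⁸) = 2.929 × 10¹³ Pa
Planck pressure: p_P = c⁷/(ℏG²) = 4.632 × 10¹¹³ Pa
4.84 × 10⁴ × 2.929 × 10¹³ / 4.632 × 10¹¹³ = 3.060 × 10⁻⁹⁶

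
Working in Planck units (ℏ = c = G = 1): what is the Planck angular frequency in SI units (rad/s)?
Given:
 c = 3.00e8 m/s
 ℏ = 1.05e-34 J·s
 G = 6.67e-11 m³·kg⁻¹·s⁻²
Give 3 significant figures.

The unique combination of the constants set to 1 with dimensions of angular frequency is ω_P = √(c⁵/(ℏG)).
  = √(3.47e86)
  = 1.86e43 rad/s

1.86e43 rad/s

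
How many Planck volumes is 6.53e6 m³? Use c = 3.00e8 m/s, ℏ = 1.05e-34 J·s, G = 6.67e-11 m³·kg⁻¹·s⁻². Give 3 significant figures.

Planck volume: V_P = (ℏG/c³)^(3/2) = 4.18e-105 m³.
6.53e6 / 4.18e-105 = 1.56e111

1.56e111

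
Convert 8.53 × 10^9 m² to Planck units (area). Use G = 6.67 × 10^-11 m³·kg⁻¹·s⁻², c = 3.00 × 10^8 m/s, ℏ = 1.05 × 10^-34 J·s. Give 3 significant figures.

3.29 × 10^79

Planck area: A_P = ℏG/c³ = 2.59 × 10^-70 m².
8.53 × 10^9 / 2.59 × 10^-70 = 3.29 × 10^79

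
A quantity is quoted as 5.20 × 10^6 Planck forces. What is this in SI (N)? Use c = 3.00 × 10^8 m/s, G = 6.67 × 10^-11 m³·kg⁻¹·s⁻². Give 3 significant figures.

6.31 × 10^50 N

One Planck force: F_P = c⁴/G = 1.21 × 10^44 N.
5.20 × 10^6 × 1.21 × 10^44 N = 6.31 × 10^50 N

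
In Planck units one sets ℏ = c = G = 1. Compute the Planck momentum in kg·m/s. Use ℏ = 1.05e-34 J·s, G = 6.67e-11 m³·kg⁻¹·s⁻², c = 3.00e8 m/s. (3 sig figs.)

p_P = √(ℏc³/G)
  = √(42.5)
  = 6.52 kg·m/s

6.52 kg·m/s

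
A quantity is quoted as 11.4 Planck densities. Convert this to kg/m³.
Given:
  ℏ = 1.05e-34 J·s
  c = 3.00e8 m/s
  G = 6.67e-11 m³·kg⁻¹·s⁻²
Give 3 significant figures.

One Planck density: ρ_P = c⁵/(ℏG²) = 5.20e96 kg/m³.
11.4 × 5.20e96 kg/m³ = 5.93e97 kg/m³

5.93e97 kg/m³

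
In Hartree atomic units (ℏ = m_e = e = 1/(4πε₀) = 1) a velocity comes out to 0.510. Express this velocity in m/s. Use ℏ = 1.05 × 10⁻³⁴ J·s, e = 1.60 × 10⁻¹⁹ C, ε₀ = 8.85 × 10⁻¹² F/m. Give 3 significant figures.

1.12 × 10⁶ m/s

One atomic unit of velocity: v_au = e²/(4πε₀ℏ) = 2.19 × 10⁶ m/s.
0.510 × 2.19 × 10⁶ m/s = 1.12 × 10⁶ m/s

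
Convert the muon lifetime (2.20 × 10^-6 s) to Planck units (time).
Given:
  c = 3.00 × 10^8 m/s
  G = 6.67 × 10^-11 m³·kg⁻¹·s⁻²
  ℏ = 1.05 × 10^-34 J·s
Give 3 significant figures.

4.10 × 10^37

Planck time: t_P = √(ℏG/c⁵) = 5.37 × 10^-44 s.
2.20 × 10^-6 / 5.37 × 10^-44 = 4.10 × 10^37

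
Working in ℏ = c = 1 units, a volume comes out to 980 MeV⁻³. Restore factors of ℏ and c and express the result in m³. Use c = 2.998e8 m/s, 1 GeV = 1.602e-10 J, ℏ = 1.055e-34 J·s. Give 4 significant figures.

7.542e-36 m³

Volume is [L]³ = [E]⁻³·(ℏc)³.
1 GeV⁻³ → (ℏc)³ × (1 GeV in J)⁻³ = 7.696e-48 m³.
Convert the energy scale: 980 MeV⁻³ = 9.80e11 GeV⁻³.
Result: 9.80e11 × 7.696e-48 = 7.542e-36 m³.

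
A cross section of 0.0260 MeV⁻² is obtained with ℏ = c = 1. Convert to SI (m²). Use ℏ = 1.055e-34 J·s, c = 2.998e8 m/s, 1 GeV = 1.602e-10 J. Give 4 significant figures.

Area is [L]² = [E]⁻²·(ℏc)²; restore (ℏc)².
1 GeV⁻² → (ℏc)² × (1 GeV in J)⁻² = 3.898e-32 m².
Convert the energy scale: 0.0260 MeV⁻² = 2.60e4 GeV⁻².
Result: 2.60e4 × 3.898e-32 = 1.013e-27 m².

1.013e-27 m²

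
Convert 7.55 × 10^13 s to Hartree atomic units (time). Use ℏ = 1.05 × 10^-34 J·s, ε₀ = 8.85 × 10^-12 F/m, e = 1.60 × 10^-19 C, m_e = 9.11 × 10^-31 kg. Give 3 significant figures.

3.15 × 10^30

atomic unit of time: τ_au = (4πε₀)²ℏ³/(m_e e⁴) = 2.40 × 10^-17 s.
7.55 × 10^13 / 2.40 × 10^-17 = 3.15 × 10^30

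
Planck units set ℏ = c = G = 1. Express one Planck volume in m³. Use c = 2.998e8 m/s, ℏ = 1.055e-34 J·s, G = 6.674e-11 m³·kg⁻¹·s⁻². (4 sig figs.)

The unique combination of the constants set to 1 with dimensions of volume is V_P = (ℏG/c³)^(3/2).
  = √(1.784e-209)
  = 4.224e-105 m³

4.224e-105 m³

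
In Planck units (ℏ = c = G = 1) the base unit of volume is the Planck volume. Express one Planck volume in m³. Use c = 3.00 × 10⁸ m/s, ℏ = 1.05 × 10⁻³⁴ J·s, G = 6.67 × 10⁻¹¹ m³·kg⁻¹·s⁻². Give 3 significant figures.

4.18 × 10⁻¹⁰⁵ m³

V_P = (ℏG/c³)^(3/2)
  = √(1.75 × 10⁻²⁰⁹)
  = 4.18 × 10⁻¹⁰⁵ m³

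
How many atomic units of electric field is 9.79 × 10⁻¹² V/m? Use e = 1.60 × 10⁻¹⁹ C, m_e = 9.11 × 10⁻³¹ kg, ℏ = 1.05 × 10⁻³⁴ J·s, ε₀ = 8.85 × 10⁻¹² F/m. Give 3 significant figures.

1.88 × 10⁻²³

atomic unit of electric field: E_au = E_h/(e a₀) = m_e²e⁵/((4πε₀)³ℏ⁴) = 5.20 × 10¹¹ V/m.
9.79 × 10⁻¹² / 5.20 × 10¹¹ = 1.88 × 10⁻²³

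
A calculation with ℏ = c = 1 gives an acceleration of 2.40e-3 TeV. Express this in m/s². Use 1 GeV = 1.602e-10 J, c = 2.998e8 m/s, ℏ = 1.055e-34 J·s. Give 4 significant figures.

Acceleration is [L]/[T]² = c·[E]/ℏ.
1 GeV → c/ℏ × (1 GeV in J) = 4.552e32 m/s².
Convert the energy scale: 2.40e-3 TeV = 2.40 GeV.
Result: 2.40 × 4.552e32 = 1.093e33 m/s².

1.093e33 m/s²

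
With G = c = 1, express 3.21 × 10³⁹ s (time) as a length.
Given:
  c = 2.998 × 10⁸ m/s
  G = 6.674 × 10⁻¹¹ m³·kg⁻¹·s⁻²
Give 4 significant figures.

Time → length via c.
3.21 × 10³⁹ s × (c) = 9.624 × 10⁴⁷ m

9.624 × 10⁴⁷ m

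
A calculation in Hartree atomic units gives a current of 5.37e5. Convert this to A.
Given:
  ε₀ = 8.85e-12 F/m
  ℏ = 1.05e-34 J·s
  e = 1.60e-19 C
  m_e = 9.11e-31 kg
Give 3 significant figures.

3.58e3 A

One atomic unit of electric current: I_au = e E_h/ℏ = m_e e⁵/((4πε₀)²ℏ³) = 6.67e-3 A.
5.37e5 × 6.67e-3 A = 3.58e3 A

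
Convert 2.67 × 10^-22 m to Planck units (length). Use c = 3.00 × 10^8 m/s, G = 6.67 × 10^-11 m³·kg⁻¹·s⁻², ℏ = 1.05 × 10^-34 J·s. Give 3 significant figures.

1.66 × 10^13

Planck length: ℓ_P = √(ℏG/c³) = 1.61 × 10^-35 m.
2.67 × 10^-22 / 1.61 × 10^-35 = 1.66 × 10^13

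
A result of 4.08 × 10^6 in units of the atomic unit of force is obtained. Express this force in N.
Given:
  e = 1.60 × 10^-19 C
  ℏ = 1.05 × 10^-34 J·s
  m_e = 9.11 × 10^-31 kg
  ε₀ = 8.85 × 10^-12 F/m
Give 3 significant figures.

One atomic unit of force: F_au = E_h/a₀ = m_e²e⁶/((4πε₀)³ℏ⁴) = 8.33 × 10^-8 N.
4.08 × 10^6 × 8.33 × 10^-8 N = 0.340 N

0.340 N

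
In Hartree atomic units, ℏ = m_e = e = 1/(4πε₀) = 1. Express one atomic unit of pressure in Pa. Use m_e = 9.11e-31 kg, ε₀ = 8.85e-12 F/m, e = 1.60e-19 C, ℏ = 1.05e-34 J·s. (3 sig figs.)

3.01e13 Pa

Dimensional analysis gives P_au = E_h/a₀³ = m_e⁴e¹⁰/((4πε₀)⁵ℏ⁸).
E_h = 4.38e-18 J
a₀ = 5.26e-11 m
E_h/a₀³ = 3.01e13 Pa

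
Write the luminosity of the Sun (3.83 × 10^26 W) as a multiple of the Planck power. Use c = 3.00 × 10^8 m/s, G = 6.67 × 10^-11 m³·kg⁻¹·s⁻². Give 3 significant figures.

Planck power: P_P = c⁵/G = 3.64 × 10^52 W.
3.83 × 10^26 / 3.64 × 10^52 = 1.05 × 10^-26

1.05 × 10^-26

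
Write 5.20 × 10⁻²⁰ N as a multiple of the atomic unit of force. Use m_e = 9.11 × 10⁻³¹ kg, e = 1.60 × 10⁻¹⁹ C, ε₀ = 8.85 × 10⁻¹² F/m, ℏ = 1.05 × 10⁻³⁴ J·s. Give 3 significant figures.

atomic unit of force: F_au = E_h/a₀ = m_e²e⁶/((4πε₀)³ℏ⁴) = 8.33 × 10⁻⁸ N.
5.20 × 10⁻²⁰ / 8.33 × 10⁻⁸ = 6.24 × 10⁻¹³

6.24 × 10⁻¹³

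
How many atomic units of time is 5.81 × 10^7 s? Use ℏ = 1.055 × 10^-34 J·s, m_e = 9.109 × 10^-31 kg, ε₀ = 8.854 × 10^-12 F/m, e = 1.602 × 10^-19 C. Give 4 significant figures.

atomic unit of time: τ_au = (4πε₀)²ℏ³/(m_e e⁴) = 2.423 × 10^-17 s.
5.81 × 10^7 / 2.423 × 10^-17 = 2.398 × 10^24

2.398 × 10^24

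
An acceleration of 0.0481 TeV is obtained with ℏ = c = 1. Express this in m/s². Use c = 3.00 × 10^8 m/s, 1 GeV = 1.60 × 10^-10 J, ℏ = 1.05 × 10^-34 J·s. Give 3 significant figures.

Acceleration is [L]/[T]² = c·[E]/ℏ.
1 GeV → c/ℏ × (1 GeV in J) = 4.57 × 10^32 m/s².
Convert the energy scale: 0.0481 TeV = 48.1 GeV.
Result: 48.1 × 4.57 × 10^32 = 2.20 × 10^34 m/s².

2.20 × 10^34 m/s²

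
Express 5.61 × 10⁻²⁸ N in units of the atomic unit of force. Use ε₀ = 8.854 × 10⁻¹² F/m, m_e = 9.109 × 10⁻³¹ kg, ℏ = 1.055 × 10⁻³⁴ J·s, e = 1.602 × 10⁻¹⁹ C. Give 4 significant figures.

atomic unit of force: F_au = E_h/a₀ = m_e²e⁶/((4πε₀)³ℏ⁴) = 8.220 × 10⁻⁸ N.
5.61 × 10⁻²⁸ / 8.220 × 10⁻⁸ = 6.825 × 10⁻²¹

6.825 × 10⁻²¹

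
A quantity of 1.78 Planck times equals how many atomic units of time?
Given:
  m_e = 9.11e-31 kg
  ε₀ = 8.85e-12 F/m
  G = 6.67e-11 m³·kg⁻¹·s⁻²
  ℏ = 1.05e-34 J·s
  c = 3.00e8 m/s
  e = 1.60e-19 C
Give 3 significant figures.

Planck time: t_P = √(ℏG/c⁵) = 5.37e-44 s
atomic unit of time: τ_au = (4πε₀)²ℏ³/(m_e e⁴) = 2.40e-17 s
1.78 × 5.37e-44 / 2.40e-17 = 3.98e-27

3.98e-27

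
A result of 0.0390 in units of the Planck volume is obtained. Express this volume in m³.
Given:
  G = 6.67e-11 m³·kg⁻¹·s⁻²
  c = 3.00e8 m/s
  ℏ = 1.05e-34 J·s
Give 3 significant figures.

One Planck volume: V_P = (ℏG/c³)^(3/2) = 4.18e-105 m³.
0.0390 × 4.18e-105 m³ = 1.63e-106 m³

1.63e-106 m³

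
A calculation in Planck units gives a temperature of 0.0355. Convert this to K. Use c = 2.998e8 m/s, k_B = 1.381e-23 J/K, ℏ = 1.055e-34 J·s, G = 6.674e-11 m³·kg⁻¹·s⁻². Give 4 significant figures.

One Planck temperature: T_P = √(ℏc⁵/G) / k_B = 1.417e32 K.
0.0355 × 1.417e32 K = 5.030e30 K

5.030e30 K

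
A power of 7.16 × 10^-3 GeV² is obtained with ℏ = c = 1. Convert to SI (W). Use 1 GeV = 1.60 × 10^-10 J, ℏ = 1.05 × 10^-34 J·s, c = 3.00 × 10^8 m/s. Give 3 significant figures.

1.75 × 10^12 W

Power is [E]/[T] = [E]²/ℏ.
1 GeV² → 1/ℏ × (1 GeV in J)² = 2.44 × 10^14 W.
Result: 7.16 × 10^-3 × 2.44 × 10^14 = 1.75 × 10^12 W.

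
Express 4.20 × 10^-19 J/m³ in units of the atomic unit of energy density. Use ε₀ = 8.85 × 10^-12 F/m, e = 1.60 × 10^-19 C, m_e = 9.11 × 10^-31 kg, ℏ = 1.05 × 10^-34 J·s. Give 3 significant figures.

1.39 × 10^-32

atomic unit of energy density: u_au = E_h/a₀³ = m_e⁴e¹⁰/((4πε₀)⁵ℏ⁸) = 3.01 × 10^13 J/m³.
4.20 × 10^-19 / 3.01 × 10^13 = 1.39 × 10^-32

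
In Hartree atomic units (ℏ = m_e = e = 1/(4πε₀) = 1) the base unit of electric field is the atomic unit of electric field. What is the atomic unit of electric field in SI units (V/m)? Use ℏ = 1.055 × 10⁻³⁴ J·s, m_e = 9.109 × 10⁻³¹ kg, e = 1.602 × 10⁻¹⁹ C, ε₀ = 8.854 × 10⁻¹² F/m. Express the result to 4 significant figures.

5.131 × 10¹¹ V/m

E_au = E_h/(e a₀) = m_e²e⁵/((4πε₀)³ℏ⁴)
E_h = 4.354 × 10⁻¹⁸ J
a₀ = 5.297 × 10⁻¹¹ m
E_h/(e·a₀) = 5.131 × 10¹¹ V/m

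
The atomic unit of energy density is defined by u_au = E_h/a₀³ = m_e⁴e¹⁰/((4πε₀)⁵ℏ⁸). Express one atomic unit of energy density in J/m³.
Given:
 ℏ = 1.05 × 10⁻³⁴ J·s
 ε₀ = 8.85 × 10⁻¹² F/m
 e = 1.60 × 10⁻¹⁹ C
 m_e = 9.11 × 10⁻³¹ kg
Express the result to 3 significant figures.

3.01 × 10¹³ J/m³

u_au = E_h/a₀³ = m_e⁴e¹⁰/((4πε₀)⁵ℏ⁸)
E_h = 4.38 × 10⁻¹⁸ J
a₀ = 5.26 × 10⁻¹¹ m
E_h/a₀³ = 3.01 × 10¹³ J/m³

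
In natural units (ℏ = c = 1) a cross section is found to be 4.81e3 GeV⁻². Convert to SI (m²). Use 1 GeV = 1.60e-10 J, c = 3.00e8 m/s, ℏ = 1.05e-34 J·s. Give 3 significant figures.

Area is [L]² = [E]⁻²·(ℏc)²; restore (ℏc)².
1 GeV⁻² → (ℏc)² × (1 GeV in J)⁻² = 3.88e-32 m².
Result: 4.81e3 × 3.88e-32 = 1.86e-28 m².

1.86e-28 m²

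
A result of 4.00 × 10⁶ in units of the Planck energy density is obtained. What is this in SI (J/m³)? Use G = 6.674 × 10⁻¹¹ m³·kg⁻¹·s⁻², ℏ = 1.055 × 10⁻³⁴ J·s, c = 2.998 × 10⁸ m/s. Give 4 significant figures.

1.853 × 10¹²⁰ J/m³

One Planck energy density: u_P = c⁷/(ℏG²) = 4.632 × 10¹¹³ J/m³.
4.00 × 10⁶ × 4.632 × 10¹¹³ J/m³ = 1.853 × 10¹²⁰ J/m³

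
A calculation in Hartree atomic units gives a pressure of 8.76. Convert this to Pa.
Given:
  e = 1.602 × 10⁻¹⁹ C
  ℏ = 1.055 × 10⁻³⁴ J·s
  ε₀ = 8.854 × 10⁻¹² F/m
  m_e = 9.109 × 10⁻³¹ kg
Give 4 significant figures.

2.566 × 10¹⁴ Pa

One atomic unit of pressure: P_au = E_h/a₀³ = m_e⁴e¹⁰/((4πε₀)⁵ℏ⁸) = 2.929 × 10¹³ Pa.
8.76 × 2.929 × 10¹³ Pa = 2.566 × 10¹⁴ Pa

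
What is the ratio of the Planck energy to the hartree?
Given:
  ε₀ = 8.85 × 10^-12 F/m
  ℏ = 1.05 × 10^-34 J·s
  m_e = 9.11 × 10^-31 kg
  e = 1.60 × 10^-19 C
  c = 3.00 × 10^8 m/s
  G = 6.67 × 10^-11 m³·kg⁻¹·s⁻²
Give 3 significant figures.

Planck energy: E_P = √(ℏc⁵/G) = 1.96 × 10^9 J
hartree: E_h = m_e e⁴/(4πε₀ℏ)² = 4.38 × 10^-18 J
ratio = 1.96 × 10^9 / 4.38 × 10^-18 = 4.47 × 10^26

4.47 × 10^26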